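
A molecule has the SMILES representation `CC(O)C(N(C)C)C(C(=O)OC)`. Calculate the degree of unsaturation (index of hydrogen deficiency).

1

Atom tally by fragment:
  CH3 → C:1 H:3
  CH(OH) → C:1 H:2 O:1
  CH(N(CH3)2) → C:3 H:7 N:1
  CH2COOCH3 → C:3 H:5 O:2
Element totals:
  C: 8
  H: 17
  N: 1
  O: 3
Molecular formula: C8H17NO3.
DoU = (2C + 2 + N − H − X) / 2 = (2·8 + 2 + 1 − 17 − 0) / 2 = 1.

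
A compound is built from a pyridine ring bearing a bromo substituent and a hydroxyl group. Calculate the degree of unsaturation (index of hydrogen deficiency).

4

Atom tally by fragment:
  pyridine ring core → C:5 H:5 N:1
  (− 2 ring H displaced by substituents)
  + Br → Br:1
  + OH → O:1 H:1
Element totals:
  C: 5
  H: 4
  Br: 1
  N: 1
  O: 1
Molecular formula: C5H4BrNO.
DoU = (2C + 2 + N − H − X) / 2 = (2·5 + 2 + 1 − 4 − 1) / 2 = 4.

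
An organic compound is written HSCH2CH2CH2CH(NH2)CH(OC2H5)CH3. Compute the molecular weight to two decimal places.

Element totals:
  C: 8
  H: 19
  N: 1
  O: 1
  S: 1
Molecular formula: C8H19NOS.
  M = 8(12.011) + 19(1.008) + 14.007 + 15.999 + 32.06
    = 96.088 + 19.152 + 14.007 + 15.999 + 32.060 = 177.306

177.31 g/mol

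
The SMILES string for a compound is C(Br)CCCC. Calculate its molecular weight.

Atom tally by fragment:
  BrCH2 → C:1 H:2 Br:1
  CH2 → C:1 H:2
  CH2 → C:1 H:2
  CH2 → C:1 H:2
  CH3 → C:1 H:3
Element totals:
  C: 5
  H: 11
  Br: 1
Molecular formula: C5H11Br.
  M = 5(12.011) + 11(1.008) + 79.904
    = 60.055 + 11.088 + 79.904 = 151.047

151.05 g/mol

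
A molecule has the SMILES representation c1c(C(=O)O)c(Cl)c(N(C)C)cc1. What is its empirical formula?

Atom tally by fragment:
  benzene ring core → C:6 H:6
  (− 3 ring H displaced by substituents)
  + COOH → C:1 H:1 O:2
  + Cl → Cl:1
  + N(CH3)2 → N:1 C:2 H:6
Element totals:
  C: 9
  H: 10
  Cl: 1
  N: 1
  O: 2
Molecular formula: C9H10ClNO2.
gcd of subscripts (9, 1, 10, 1, 2) = 1, so the empirical formula equals the molecular formula.

C9H10ClNO2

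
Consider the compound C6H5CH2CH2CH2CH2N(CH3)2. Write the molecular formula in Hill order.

C12H19N

Element totals:
  C: 12
  H: 19
  N: 1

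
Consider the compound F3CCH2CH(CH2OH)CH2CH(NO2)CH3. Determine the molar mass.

215.17 g/mol

Atom tally by fragment:
  F3CCH2 → C:2 H:2 F:3
  CH(CH2OH) → C:2 H:4 O:1
  CH2 → C:1 H:2
  CH(NO2) → C:1 H:1 N:1 O:2
  CH3 → C:1 H:3
Element totals:
  C: 7
  H: 12
  F: 3
  N: 1
  O: 3
Molecular formula: C7H12F3NO3.
  M = 7(12.011) + 12(1.008) + 3(18.998) + 14.007 + 3(15.999)
    = 84.077 + 12.096 + 56.994 + 14.007 + 47.997 = 215.171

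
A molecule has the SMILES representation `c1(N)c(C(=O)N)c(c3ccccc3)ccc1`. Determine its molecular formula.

C13H12N2O

Atom tally by fragment:
  benzene ring core → C:6 H:6
  (− 3 ring H displaced by substituents)
  + NH2 → N:1 H:2
  + CONH2 → C:1 H:2 O:1 N:1
  + C6H5 → C:6 H:5
Element totals:
  C: 13
  H: 12
  N: 2
  O: 1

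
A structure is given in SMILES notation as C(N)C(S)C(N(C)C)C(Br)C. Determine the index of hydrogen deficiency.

0

Atom tally by fragment:
  H2NCH2 → C:1 H:4 N:1
  CH(SH) → C:1 H:2 S:1
  CH(N(CH3)2) → C:3 H:7 N:1
  CH(Br) → C:1 H:1 Br:1
  CH3 → C:1 H:3
Element totals:
  C: 7
  H: 17
  Br: 1
  N: 2
  S: 1
Molecular formula: C7H17BrN2S.
DoU = (2C + 2 + N − H − X) / 2 = (2·7 + 2 + 2 − 17 − 1) / 2 = 0.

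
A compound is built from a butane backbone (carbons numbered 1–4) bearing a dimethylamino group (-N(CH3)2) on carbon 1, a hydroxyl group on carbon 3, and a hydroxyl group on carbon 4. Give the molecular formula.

C6H15NO2

Atom tally by fragment:
  (CH3)2NCH2 → C:3 H:8 N:1
  CH2 → C:1 H:2
  CH(OH) → C:1 H:2 O:1
  CH2OH → C:1 H:3 O:1
Element totals:
  C: 6
  H: 15
  N: 1
  O: 2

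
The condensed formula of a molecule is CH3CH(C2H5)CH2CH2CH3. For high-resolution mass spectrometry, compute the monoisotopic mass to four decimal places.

Element totals:
  C: 7
  H: 16
Molecular formula: C7H16.
  M = 7(12.0) + 16(1.007825)
    = 84.000000 + 16.125200 = 100.125200

100.1252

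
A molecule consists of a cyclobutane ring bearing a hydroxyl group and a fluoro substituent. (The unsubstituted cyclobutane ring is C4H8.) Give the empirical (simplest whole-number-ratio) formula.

Atom tally by fragment:
  cyclobutane ring core → C:4 H:8
  (− 2 ring H displaced by substituents)
  + OH → O:1 H:1
  + F → F:1
Element totals:
  C: 4
  H: 7
  F: 1
  O: 1
Molecular formula: C4H7FO.
gcd of subscripts (4, 1, 7, 1) = 1, so the empirical formula equals the molecular formula.

C4H7FO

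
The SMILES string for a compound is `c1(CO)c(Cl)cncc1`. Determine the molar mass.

Atom tally by fragment:
  pyridine ring core → C:5 H:5 N:1
  (− 2 ring H displaced by substituents)
  + CH2OH → C:1 H:3 O:1
  + Cl → Cl:1
Element totals:
  C: 6
  H: 6
  Cl: 1
  N: 1
  O: 1
Molecular formula: C6H6ClNO.
  M = 6(12.011) + 6(1.008) + 35.45 + 14.007 + 15.999
    = 72.066 + 6.048 + 35.450 + 14.007 + 15.999 = 143.570

143.57 g/mol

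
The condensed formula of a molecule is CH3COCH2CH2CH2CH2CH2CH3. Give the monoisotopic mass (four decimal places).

128.1201

Atom tally by fragment:
  CH3COCH2 → C:3 H:5 O:1
  CH2 → C:1 H:2
  CH2 → C:1 H:2
  CH2 → C:1 H:2
  CH2 → C:1 H:2
  CH3 → C:1 H:3
Element totals:
  C: 8
  H: 16
  O: 1
Molecular formula: C8H16O.
  M = 8(12.0) + 16(1.007825) + 15.994915
    = 96.000000 + 16.125200 + 15.994915 = 128.120115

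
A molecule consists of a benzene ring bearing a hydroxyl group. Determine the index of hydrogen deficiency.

Atom tally by fragment:
  benzene ring core → C:6 H:6
  (− 1 ring H displaced by substituents)
  + OH → O:1 H:1
Element totals:
  C: 6
  H: 6
  O: 1
Molecular formula: C6H6O.
DoU = (2C + 2 + N − H − X) / 2 = (2·6 + 2 + 0 − 6 − 0) / 2 = 4.

4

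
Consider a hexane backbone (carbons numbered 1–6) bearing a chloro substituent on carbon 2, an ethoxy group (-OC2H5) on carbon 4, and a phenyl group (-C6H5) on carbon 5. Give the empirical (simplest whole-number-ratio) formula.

C14H21ClO

Atom tally by fragment:
  CH3 → C:1 H:3
  CH(Cl) → C:1 H:1 Cl:1
  CH2 → C:1 H:2
  CH(OC2H5) → C:3 H:6 O:1
  CH(C6H5) → C:7 H:6
  CH3 → C:1 H:3
Element totals:
  C: 14
  H: 21
  Cl: 1
  O: 1
Molecular formula: C14H21ClO.
gcd of subscripts (14, 1, 21, 1) = 1, so the empirical formula equals the molecular formula.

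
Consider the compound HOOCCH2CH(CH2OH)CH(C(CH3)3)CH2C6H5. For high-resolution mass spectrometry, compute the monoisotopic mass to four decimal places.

Element totals:
  C: 16
  H: 24
  O: 3
Molecular formula: C16H24O3.
  M = 16(12.0) + 24(1.007825) + 3(15.994915)
    = 192.000000 + 24.187800 + 47.984745 = 264.172545

264.1725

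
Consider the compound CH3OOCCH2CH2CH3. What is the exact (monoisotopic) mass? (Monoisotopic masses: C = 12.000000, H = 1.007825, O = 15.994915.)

102.0681

Element totals:
  C: 5
  H: 10
  O: 2
Molecular formula: C5H10O2.
  M = 5(12.0) + 10(1.007825) + 2(15.994915)
    = 60.000000 + 10.078250 + 31.989830 = 102.068080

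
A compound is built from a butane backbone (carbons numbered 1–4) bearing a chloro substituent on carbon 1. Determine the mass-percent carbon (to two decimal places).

51.90%

Atom tally by fragment:
  ClCH2 → C:1 H:2 Cl:1
  CH2 → C:1 H:2
  CH2 → C:1 H:2
  CH3 → C:1 H:3
Element totals:
  C: 4
  H: 9
  Cl: 1
Molecular formula: C4H9Cl.
Molar mass = 92.566 g/mol.
Mass from C: 4 × 12.011 = 48.044 g/mol.
%C = 48.044 / 92.566 × 100 = 51.90%.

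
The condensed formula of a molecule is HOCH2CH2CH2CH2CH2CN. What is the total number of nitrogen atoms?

1

Atom tally by fragment:
  HOCH2CH2 → C:2 H:5 O:1
  CH2 → C:1 H:2
  CH2 → C:1 H:2
  CH2CN → C:2 H:2 N:1
Element totals:
  C: 6
  H: 11
  N: 1
  O: 1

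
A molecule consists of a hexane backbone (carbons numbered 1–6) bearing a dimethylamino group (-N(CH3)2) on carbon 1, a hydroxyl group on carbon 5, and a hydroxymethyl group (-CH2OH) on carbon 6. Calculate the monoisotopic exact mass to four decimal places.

Atom tally by fragment:
  (CH3)2NCH2 → C:3 H:8 N:1
  CH2 → C:1 H:2
  CH2 → C:1 H:2
  CH2 → C:1 H:2
  CH(OH) → C:1 H:2 O:1
  CH2CH2OH → C:2 H:5 O:1
Element totals:
  C: 9
  H: 21
  N: 1
  O: 2
Molecular formula: C9H21NO2.
  M = 9(12.0) + 21(1.007825) + 14.003074 + 2(15.994915)
    = 108.000000 + 21.164325 + 14.003074 + 31.989830 = 175.157229

175.1572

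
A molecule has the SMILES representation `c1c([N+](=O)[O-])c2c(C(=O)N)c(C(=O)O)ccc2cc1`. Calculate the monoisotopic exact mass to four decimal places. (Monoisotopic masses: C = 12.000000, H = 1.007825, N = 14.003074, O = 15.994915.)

260.0433

Atom tally by fragment:
  naphthalene ring system core → C:10 H:8
  (− 3 ring H displaced by substituents)
  + NO2 → N:1 O:2
  + CONH2 → C:1 H:2 O:1 N:1
  + COOH → C:1 H:1 O:2
Element totals:
  C: 12
  H: 8
  N: 2
  O: 5
Molecular formula: C12H8N2O5.
  M = 12(12.0) + 8(1.007825) + 2(14.003074) + 5(15.994915)
    = 144.000000 + 8.062600 + 28.006148 + 79.974575 = 260.043323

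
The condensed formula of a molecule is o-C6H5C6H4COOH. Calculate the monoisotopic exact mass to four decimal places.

Element totals:
  C: 13
  H: 10
  O: 2
Molecular formula: C13H10O2.
  M = 13(12.0) + 10(1.007825) + 2(15.994915)
    = 156.000000 + 10.078250 + 31.989830 = 198.068080

198.0681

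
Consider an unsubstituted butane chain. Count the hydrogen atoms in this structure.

10

Atom tally by fragment:
  CH3 → C:1 H:3
  CH2 → C:1 H:2
  CH2 → C:1 H:2
  CH3 → C:1 H:3
Element totals:
  C: 4
  H: 10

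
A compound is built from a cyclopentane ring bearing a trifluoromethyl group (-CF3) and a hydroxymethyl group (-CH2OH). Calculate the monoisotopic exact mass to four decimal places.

Atom tally by fragment:
  cyclopentane ring core → C:5 H:10
  (− 2 ring H displaced by substituents)
  + CF3 → C:1 F:3
  + CH2OH → C:1 H:3 O:1
Element totals:
  C: 7
  H: 11
  F: 3
  O: 1
Molecular formula: C7H11F3O.
  M = 7(12.0) + 11(1.007825) + 3(18.998403) + 15.994915
    = 84.000000 + 11.086075 + 56.995209 + 15.994915 = 168.076199

168.0762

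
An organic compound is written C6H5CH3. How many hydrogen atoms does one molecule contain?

8

Atom tally by fragment:
  benzene ring core → C:6 H:6
  (− 1 ring H displaced by substituents)
  + CH3 → C:1 H:3
Element totals:
  C: 7
  H: 8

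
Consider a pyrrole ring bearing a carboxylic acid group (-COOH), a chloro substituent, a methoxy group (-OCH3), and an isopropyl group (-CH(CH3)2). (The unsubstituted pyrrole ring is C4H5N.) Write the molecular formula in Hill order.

C9H12ClNO3

Atom tally by fragment:
  pyrrole ring core → C:4 H:5 N:1
  (− 4 ring H displaced by substituents)
  + COOH → C:1 H:1 O:2
  + Cl → Cl:1
  + OCH3 → C:1 H:3 O:1
  + CH(CH3)2 → C:3 H:7
Element totals:
  C: 9
  H: 12
  Cl: 1
  N: 1
  O: 3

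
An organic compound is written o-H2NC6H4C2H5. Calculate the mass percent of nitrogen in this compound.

Atom tally by fragment:
  benzene ring core → C:6 H:6
  (− 2 ring H displaced by substituents)
  + NH2 → N:1 H:2
  + C2H5 → C:2 H:5
Element totals:
  C: 8
  H: 11
  N: 1
Molecular formula: C8H11N.
Molar mass = 121.183 g/mol.
Mass from N: 1 × 14.007 = 14.007 g/mol.
%N = 14.007 / 121.183 × 100 = 11.56%.

11.56%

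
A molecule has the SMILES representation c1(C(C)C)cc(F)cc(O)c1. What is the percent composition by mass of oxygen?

10.38%

Atom tally by fragment:
  benzene ring core → C:6 H:6
  (− 3 ring H displaced by substituents)
  + CH(CH3)2 → C:3 H:7
  + F → F:1
  + OH → O:1 H:1
Element totals:
  C: 9
  H: 11
  F: 1
  O: 1
Molecular formula: C9H11FO.
Molar mass = 154.184 g/mol.
Mass from O: 1 × 15.999 = 15.999 g/mol.
%O = 15.999 / 154.184 × 100 = 10.38%.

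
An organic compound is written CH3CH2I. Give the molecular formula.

C2H5I

Element totals:
  C: 2
  H: 5
  I: 1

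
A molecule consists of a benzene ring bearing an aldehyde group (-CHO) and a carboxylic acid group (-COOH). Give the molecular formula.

Atom tally by fragment:
  benzene ring core → C:6 H:6
  (− 2 ring H displaced by substituents)
  + CHO → C:1 H:1 O:1
  + COOH → C:1 H:1 O:2
Element totals:
  C: 8
  H: 6
  O: 3

C8H6O3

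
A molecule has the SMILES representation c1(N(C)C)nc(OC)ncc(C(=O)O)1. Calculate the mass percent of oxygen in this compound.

24.34%

Atom tally by fragment:
  pyrimidine ring core → C:4 H:4 N:2
  (− 3 ring H displaced by substituents)
  + N(CH3)2 → N:1 C:2 H:6
  + OCH3 → C:1 H:3 O:1
  + COOH → C:1 H:1 O:2
Element totals:
  C: 8
  H: 11
  N: 3
  O: 3
Molecular formula: C8H11N3O3.
Molar mass = 197.194 g/mol.
Mass from O: 3 × 15.999 = 47.997 g/mol.
%O = 47.997 / 197.194 × 100 = 24.34%.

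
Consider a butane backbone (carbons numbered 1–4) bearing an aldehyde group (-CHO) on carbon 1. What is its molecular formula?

C5H10O

Atom tally by fragment:
  OHCCH2 → C:2 H:3 O:1
  CH2 → C:1 H:2
  CH2 → C:1 H:2
  CH3 → C:1 H:3
Element totals:
  C: 5
  H: 10
  O: 1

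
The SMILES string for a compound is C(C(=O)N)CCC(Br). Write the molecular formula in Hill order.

C5H10BrNO

Atom tally by fragment:
  H2NOCCH2 → C:2 H:4 O:1 N:1
  CH2 → C:1 H:2
  CH2 → C:1 H:2
  CH2Br → C:1 H:2 Br:1
Element totals:
  C: 5
  H: 10
  Br: 1
  N: 1
  O: 1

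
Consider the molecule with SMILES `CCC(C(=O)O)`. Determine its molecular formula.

Atom tally by fragment:
  CH3 → C:1 H:3
  CH2 → C:1 H:2
  CH2COOH → C:2 H:3 O:2
Element totals:
  C: 4
  H: 8
  O: 2

C4H8O2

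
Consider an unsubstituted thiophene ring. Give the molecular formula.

C4H4S

Atom tally by fragment:
  thiophene ring core → C:4 H:4 S:1
Element totals:
  C: 4
  H: 4
  S: 1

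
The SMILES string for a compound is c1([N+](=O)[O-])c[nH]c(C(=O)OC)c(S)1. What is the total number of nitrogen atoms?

2

Atom tally by fragment:
  pyrrole ring core → C:4 H:5 N:1
  (− 3 ring H displaced by substituents)
  + NO2 → N:1 O:2
  + COOCH3 → C:2 H:3 O:2
  + SH → S:1 H:1
Element totals:
  C: 6
  H: 6
  N: 2
  O: 4
  S: 1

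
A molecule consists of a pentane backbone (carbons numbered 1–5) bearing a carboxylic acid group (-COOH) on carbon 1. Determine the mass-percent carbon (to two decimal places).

Atom tally by fragment:
  HOOCCH2 → C:2 H:3 O:2
  CH2 → C:1 H:2
  CH2 → C:1 H:2
  CH2 → C:1 H:2
  CH3 → C:1 H:3
Element totals:
  C: 6
  H: 12
  O: 2
Molecular formula: C6H12O2.
Molar mass = 116.160 g/mol.
Mass from C: 6 × 12.011 = 72.066 g/mol.
%C = 72.066 / 116.160 × 100 = 62.04%.

62.04%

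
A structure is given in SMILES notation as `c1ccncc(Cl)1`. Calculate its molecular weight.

Atom tally by fragment:
  pyridine ring core → C:5 H:5 N:1
  (− 1 ring H displaced by substituents)
  + Cl → Cl:1
Element totals:
  C: 5
  H: 4
  Cl: 1
  N: 1
Molecular formula: C5H4ClN.
  M = 5(12.011) + 4(1.008) + 35.45 + 14.007
    = 60.055 + 4.032 + 35.450 + 14.007 = 113.544

113.54 g/mol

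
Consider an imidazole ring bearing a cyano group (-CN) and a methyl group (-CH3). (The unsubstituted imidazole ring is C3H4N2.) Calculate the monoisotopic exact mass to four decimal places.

Atom tally by fragment:
  imidazole ring core → C:3 H:4 N:2
  (− 2 ring H displaced by substituents)
  + CN → C:1 N:1
  + CH3 → C:1 H:3
Element totals:
  C: 5
  H: 5
  N: 3
Molecular formula: C5H5N3.
  M = 5(12.0) + 5(1.007825) + 3(14.003074)
    = 60.000000 + 5.039125 + 42.009222 = 107.048347

107.0483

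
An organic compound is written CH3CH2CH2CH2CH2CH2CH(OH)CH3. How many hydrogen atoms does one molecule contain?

18

Atom tally by fragment:
  CH3 → C:1 H:3
  CH2 → C:1 H:2
  CH2 → C:1 H:2
  CH2 → C:1 H:2
  CH2 → C:1 H:2
  CH2 → C:1 H:2
  CH(OH) → C:1 H:2 O:1
  CH3 → C:1 H:3
Element totals:
  C: 8
  H: 18
  O: 1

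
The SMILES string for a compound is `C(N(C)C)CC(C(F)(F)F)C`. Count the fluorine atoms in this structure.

Atom tally by fragment:
  (CH3)2NCH2 → C:3 H:8 N:1
  CH2 → C:1 H:2
  CH(CF3) → C:2 H:1 F:3
  CH3 → C:1 H:3
Element totals:
  C: 7
  H: 14
  F: 3
  N: 1

3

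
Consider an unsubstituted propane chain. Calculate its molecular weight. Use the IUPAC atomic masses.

Atom tally by fragment:
  CH3 → C:1 H:3
  CH2 → C:1 H:2
  CH3 → C:1 H:3
Element totals:
  C: 3
  H: 8
Molecular formula: C3H8.
  M = 3(12.011) + 8(1.008)
    = 36.033 + 8.064 = 44.097

44.10 g/mol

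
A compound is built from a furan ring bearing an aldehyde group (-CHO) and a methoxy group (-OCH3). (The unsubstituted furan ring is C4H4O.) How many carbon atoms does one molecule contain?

6

Atom tally by fragment:
  furan ring core → C:4 H:4 O:1
  (− 2 ring H displaced by substituents)
  + CHO → C:1 H:1 O:1
  + OCH3 → C:1 H:3 O:1
Element totals:
  C: 6
  H: 6
  O: 3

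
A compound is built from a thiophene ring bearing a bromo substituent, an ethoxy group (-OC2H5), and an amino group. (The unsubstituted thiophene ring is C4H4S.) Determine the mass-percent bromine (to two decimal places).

35.98%

Atom tally by fragment:
  thiophene ring core → C:4 H:4 S:1
  (− 3 ring H displaced by substituents)
  + Br → Br:1
  + OC2H5 → C:2 H:5 O:1
  + NH2 → N:1 H:2
Element totals:
  C: 6
  H: 8
  Br: 1
  N: 1
  O: 1
  S: 1
Molecular formula: C6H8BrNOS.
Molar mass = 222.100 g/mol.
Mass from Br: 1 × 79.904 = 79.904 g/mol.
%Br = 79.904 / 222.100 × 100 = 35.98%.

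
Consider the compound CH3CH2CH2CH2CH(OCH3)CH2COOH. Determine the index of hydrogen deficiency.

1

Element totals:
  C: 8
  H: 16
  O: 3
Molecular formula: C8H16O3.
DoU = (2C + 2 + N − H − X) / 2 = (2·8 + 2 + 0 − 16 − 0) / 2 = 1.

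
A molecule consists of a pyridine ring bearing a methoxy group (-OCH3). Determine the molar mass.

109.13 g/mol

Atom tally by fragment:
  pyridine ring core → C:5 H:5 N:1
  (− 1 ring H displaced by substituents)
  + OCH3 → C:1 H:3 O:1
Element totals:
  C: 6
  H: 7
  N: 1
  O: 1
Molecular formula: C6H7NO.
  M = 6(12.011) + 7(1.008) + 14.007 + 15.999
    = 72.066 + 7.056 + 14.007 + 15.999 = 109.128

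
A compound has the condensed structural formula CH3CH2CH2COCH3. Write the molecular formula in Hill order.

C5H10O

Element totals:
  C: 5
  H: 10
  O: 1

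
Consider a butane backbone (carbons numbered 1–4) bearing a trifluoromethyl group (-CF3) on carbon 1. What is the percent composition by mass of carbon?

47.62%

Atom tally by fragment:
  F3CCH2 → C:2 H:2 F:3
  CH2 → C:1 H:2
  CH2 → C:1 H:2
  CH3 → C:1 H:3
Element totals:
  C: 5
  H: 9
  F: 3
Molecular formula: C5H9F3.
Molar mass = 126.121 g/mol.
Mass from C: 5 × 12.011 = 60.055 g/mol.
%C = 60.055 / 126.121 × 100 = 47.62%.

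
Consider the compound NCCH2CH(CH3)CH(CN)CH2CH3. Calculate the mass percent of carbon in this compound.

Element totals:
  C: 8
  H: 12
  N: 2
Molecular formula: C8H12N2.
Molar mass = 136.198 g/mol.
Mass from C: 8 × 12.011 = 96.088 g/mol.
%C = 96.088 / 136.198 × 100 = 70.55%.

70.55%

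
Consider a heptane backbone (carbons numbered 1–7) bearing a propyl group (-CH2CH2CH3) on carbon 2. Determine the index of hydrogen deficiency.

0

Atom tally by fragment:
  CH3 → C:1 H:3
  CH(CH2CH2CH3) → C:4 H:8
  CH2 → C:1 H:2
  CH2 → C:1 H:2
  CH2 → C:1 H:2
  CH2 → C:1 H:2
  CH3 → C:1 H:3
Element totals:
  C: 10
  H: 22
Molecular formula: C10H22.
DoU = (2C + 2 + N − H − X) / 2 = (2·10 + 2 + 0 − 22 − 0) / 2 = 0.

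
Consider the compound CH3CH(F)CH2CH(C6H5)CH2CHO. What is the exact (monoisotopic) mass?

194.1107

Atom tally by fragment:
  CH3 → C:1 H:3
  CH(F) → C:1 H:1 F:1
  CH2 → C:1 H:2
  CH(C6H5) → C:7 H:6
  CH2CHO → C:2 H:3 O:1
Element totals:
  C: 12
  H: 15
  F: 1
  O: 1
Molecular formula: C12H15FO.
  M = 12(12.0) + 15(1.007825) + 18.998403 + 15.994915
    = 144.000000 + 15.117375 + 18.998403 + 15.994915 = 194.110693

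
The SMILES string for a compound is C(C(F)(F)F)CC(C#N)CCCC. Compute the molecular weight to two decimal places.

Atom tally by fragment:
  F3CCH2 → C:2 H:2 F:3
  CH2 → C:1 H:2
  CH(CN) → C:2 H:1 N:1
  CH2 → C:1 H:2
  CH2 → C:1 H:2
  CH2 → C:1 H:2
  CH3 → C:1 H:3
Element totals:
  C: 9
  H: 14
  F: 3
  N: 1
Molecular formula: C9H14F3N.
  M = 9(12.011) + 14(1.008) + 3(18.998) + 14.007
    = 108.099 + 14.112 + 56.994 + 14.007 = 193.212

193.21 g/mol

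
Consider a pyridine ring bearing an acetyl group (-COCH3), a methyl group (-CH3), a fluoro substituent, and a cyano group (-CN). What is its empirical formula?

Atom tally by fragment:
  pyridine ring core → C:5 H:5 N:1
  (− 4 ring H displaced by substituents)
  + COCH3 → C:2 H:3 O:1
  + CH3 → C:1 H:3
  + F → F:1
  + CN → C:1 N:1
Element totals:
  C: 9
  H: 7
  F: 1
  N: 2
  O: 1
Molecular formula: C9H7FN2O.
gcd of subscripts (9, 1, 7, 2, 1) = 1, so the empirical formula equals the molecular formula.

C9H7FN2O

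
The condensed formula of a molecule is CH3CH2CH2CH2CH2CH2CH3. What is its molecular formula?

C7H16

Element totals:
  C: 7
  H: 16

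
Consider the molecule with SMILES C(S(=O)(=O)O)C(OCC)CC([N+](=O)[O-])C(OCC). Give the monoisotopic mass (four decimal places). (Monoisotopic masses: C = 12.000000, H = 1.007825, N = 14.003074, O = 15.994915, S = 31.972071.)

Atom tally by fragment:
  HO3SCH2 → C:1 H:3 S:1 O:3
  CH(OC2H5) → C:3 H:6 O:1
  CH2 → C:1 H:2
  CH(NO2) → C:1 H:1 N:1 O:2
  CH2OC2H5 → C:3 H:7 O:1
Element totals:
  C: 9
  H: 19
  N: 1
  O: 7
  S: 1
Molecular formula: C9H19NO7S.
  M = 9(12.0) + 19(1.007825) + 14.003074 + 7(15.994915) + 31.972071
    = 108.000000 + 19.148675 + 14.003074 + 111.964405 + 31.972071 = 285.088225

285.0882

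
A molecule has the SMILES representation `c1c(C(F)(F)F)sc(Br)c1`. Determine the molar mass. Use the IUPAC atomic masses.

Atom tally by fragment:
  thiophene ring core → C:4 H:4 S:1
  (− 2 ring H displaced by substituents)
  + CF3 → C:1 F:3
  + Br → Br:1
Element totals:
  C: 5
  H: 2
  Br: 1
  F: 3
  S: 1
Molecular formula: C5H2BrF3S.
  M = 5(12.011) + 2(1.008) + 79.904 + 3(18.998) + 32.06
    = 60.055 + 2.016 + 79.904 + 56.994 + 32.060 = 231.029

231.03 g/mol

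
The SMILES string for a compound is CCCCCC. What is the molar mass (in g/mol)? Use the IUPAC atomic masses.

Atom tally by fragment:
  CH3 → C:1 H:3
  CH2 → C:1 H:2
  CH2 → C:1 H:2
  CH2 → C:1 H:2
  CH2 → C:1 H:2
  CH3 → C:1 H:3
Element totals:
  C: 6
  H: 14
Molecular formula: C6H14.
  M = 6(12.011) + 14(1.008)
    = 72.066 + 14.112 = 86.178

86.18 g/mol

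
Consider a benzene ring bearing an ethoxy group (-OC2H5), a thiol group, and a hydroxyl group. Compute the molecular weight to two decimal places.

170.23 g/mol

Atom tally by fragment:
  benzene ring core → C:6 H:6
  (− 3 ring H displaced by substituents)
  + OC2H5 → C:2 H:5 O:1
  + SH → S:1 H:1
  + OH → O:1 H:1
Element totals:
  C: 8
  H: 10
  O: 2
  S: 1
Molecular formula: C8H10O2S.
  M = 8(12.011) + 10(1.008) + 2(15.999) + 32.06
    = 96.088 + 10.080 + 31.998 + 32.060 = 170.226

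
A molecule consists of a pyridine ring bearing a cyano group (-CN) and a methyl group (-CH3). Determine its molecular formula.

C7H6N2

Atom tally by fragment:
  pyridine ring core → C:5 H:5 N:1
  (− 2 ring H displaced by substituents)
  + CN → C:1 N:1
  + CH3 → C:1 H:3
Element totals:
  C: 7
  H: 6
  N: 2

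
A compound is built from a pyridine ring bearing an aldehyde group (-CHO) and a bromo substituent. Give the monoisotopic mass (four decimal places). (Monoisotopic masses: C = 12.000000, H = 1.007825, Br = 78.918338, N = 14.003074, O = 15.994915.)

184.9476

Atom tally by fragment:
  pyridine ring core → C:5 H:5 N:1
  (− 2 ring H displaced by substituents)
  + CHO → C:1 H:1 O:1
  + Br → Br:1
Element totals:
  C: 6
  H: 4
  Br: 1
  N: 1
  O: 1
Molecular formula: C6H4BrNO.
  M = 6(12.0) + 4(1.007825) + 78.918338 + 14.003074 + 15.994915
    = 72.000000 + 4.031300 + 78.918338 + 14.003074 + 15.994915 = 184.947627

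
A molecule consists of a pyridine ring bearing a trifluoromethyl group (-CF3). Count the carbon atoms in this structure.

6

Atom tally by fragment:
  pyridine ring core → C:5 H:5 N:1
  (− 1 ring H displaced by substituents)
  + CF3 → C:1 F:3
Element totals:
  C: 6
  H: 4
  F: 3
  N: 1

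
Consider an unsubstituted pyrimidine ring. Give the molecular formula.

Atom tally by fragment:
  pyrimidine ring core → C:4 H:4 N:2
Element totals:
  C: 4
  H: 4
  N: 2

C4H4N2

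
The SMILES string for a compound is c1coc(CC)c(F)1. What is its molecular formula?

Atom tally by fragment:
  furan ring core → C:4 H:4 O:1
  (− 2 ring H displaced by substituents)
  + C2H5 → C:2 H:5
  + F → F:1
Element totals:
  C: 6
  H: 7
  F: 1
  O: 1

C6H7FO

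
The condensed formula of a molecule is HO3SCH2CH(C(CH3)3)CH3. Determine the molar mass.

180.26 g/mol

Element totals:
  C: 7
  H: 16
  O: 3
  S: 1
Molecular formula: C7H16O3S.
  M = 7(12.011) + 16(1.008) + 3(15.999) + 32.06
    = 84.077 + 16.128 + 47.997 + 32.060 = 180.262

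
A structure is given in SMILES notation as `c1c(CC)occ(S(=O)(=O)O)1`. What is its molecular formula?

Atom tally by fragment:
  furan ring core → C:4 H:4 O:1
  (− 2 ring H displaced by substituents)
  + C2H5 → C:2 H:5
  + SO3H → S:1 O:3 H:1
Element totals:
  C: 6
  H: 8
  O: 4
  S: 1

C6H8O4S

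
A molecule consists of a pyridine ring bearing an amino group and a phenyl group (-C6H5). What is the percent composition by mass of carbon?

Atom tally by fragment:
  pyridine ring core → C:5 H:5 N:1
  (− 2 ring H displaced by substituents)
  + NH2 → N:1 H:2
  + C6H5 → C:6 H:5
Element totals:
  C: 11
  H: 10
  N: 2
Molecular formula: C11H10N2.
Molar mass = 170.215 g/mol.
Mass from C: 11 × 12.011 = 132.121 g/mol.
%C = 132.121 / 170.215 × 100 = 77.62%.

77.62%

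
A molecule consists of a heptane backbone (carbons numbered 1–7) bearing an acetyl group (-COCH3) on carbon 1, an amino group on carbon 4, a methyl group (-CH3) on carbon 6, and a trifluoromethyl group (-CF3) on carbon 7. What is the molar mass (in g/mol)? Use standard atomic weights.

239.28 g/mol

Atom tally by fragment:
  CH3COCH2 → C:3 H:5 O:1
  CH2 → C:1 H:2
  CH2 → C:1 H:2
  CH(NH2) → C:1 H:3 N:1
  CH2 → C:1 H:2
  CH(CH3) → C:2 H:4
  CH2CF3 → C:2 H:2 F:3
Element totals:
  C: 11
  H: 20
  F: 3
  N: 1
  O: 1
Molecular formula: C11H20F3NO.
  M = 11(12.011) + 20(1.008) + 3(18.998) + 14.007 + 15.999
    = 132.121 + 20.160 + 56.994 + 14.007 + 15.999 = 239.281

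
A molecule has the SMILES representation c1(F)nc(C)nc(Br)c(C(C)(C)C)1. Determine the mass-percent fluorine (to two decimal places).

7.69%

Atom tally by fragment:
  pyrimidine ring core → C:4 H:4 N:2
  (− 4 ring H displaced by substituents)
  + F → F:1
  + CH3 → C:1 H:3
  + Br → Br:1
  + C(CH3)3 → C:4 H:9
Element totals:
  C: 9
  H: 12
  Br: 1
  F: 1
  N: 2
Molecular formula: C9H12BrFN2.
Molar mass = 247.111 g/mol.
Mass from F: 1 × 18.998 = 18.998 g/mol.
%F = 18.998 / 247.111 × 100 = 7.69%.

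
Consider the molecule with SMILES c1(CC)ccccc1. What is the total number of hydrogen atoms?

Atom tally by fragment:
  benzene ring core → C:6 H:6
  (− 1 ring H displaced by substituents)
  + C2H5 → C:2 H:5
Element totals:
  C: 8
  H: 10

10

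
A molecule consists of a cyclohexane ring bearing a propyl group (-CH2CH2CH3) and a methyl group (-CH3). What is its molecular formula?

C10H20

Atom tally by fragment:
  cyclohexane ring core → C:6 H:12
  (− 2 ring H displaced by substituents)
  + CH2CH2CH3 → C:3 H:7
  + CH3 → C:1 H:3
Element totals:
  C: 10
  H: 20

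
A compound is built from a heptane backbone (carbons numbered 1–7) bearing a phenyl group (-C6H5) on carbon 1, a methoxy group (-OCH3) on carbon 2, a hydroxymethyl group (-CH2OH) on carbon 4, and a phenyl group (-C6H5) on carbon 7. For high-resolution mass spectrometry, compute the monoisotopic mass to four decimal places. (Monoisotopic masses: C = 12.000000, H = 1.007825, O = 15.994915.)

312.2089

Atom tally by fragment:
  C6H5CH2 → C:7 H:7
  CH(OCH3) → C:2 H:4 O:1
  CH2 → C:1 H:2
  CH(CH2OH) → C:2 H:4 O:1
  CH2 → C:1 H:2
  CH2 → C:1 H:2
  CH2C6H5 → C:7 H:7
Element totals:
  C: 21
  H: 28
  O: 2
Molecular formula: C21H28O2.
  M = 21(12.0) + 28(1.007825) + 2(15.994915)
    = 252.000000 + 28.219100 + 31.989830 = 312.208930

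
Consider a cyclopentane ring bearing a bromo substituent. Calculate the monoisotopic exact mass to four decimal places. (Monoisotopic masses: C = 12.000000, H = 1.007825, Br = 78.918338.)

147.9888

Atom tally by fragment:
  cyclopentane ring core → C:5 H:10
  (− 1 ring H displaced by substituents)
  + Br → Br:1
Element totals:
  C: 5
  H: 9
  Br: 1
Molecular formula: C5H9Br.
  M = 5(12.0) + 9(1.007825) + 78.918338
    = 60.000000 + 9.070425 + 78.918338 = 147.988763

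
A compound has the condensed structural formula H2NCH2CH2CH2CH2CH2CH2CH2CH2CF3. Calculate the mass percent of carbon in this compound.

Element totals:
  C: 9
  H: 18
  F: 3
  N: 1
Molecular formula: C9H18F3N.
Molar mass = 197.244 g/mol.
Mass from C: 9 × 12.011 = 108.099 g/mol.
%C = 108.099 / 197.244 × 100 = 54.80%.

54.80%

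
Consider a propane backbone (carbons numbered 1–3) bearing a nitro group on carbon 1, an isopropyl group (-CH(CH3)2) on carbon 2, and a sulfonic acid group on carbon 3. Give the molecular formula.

Atom tally by fragment:
  O2NCH2 → C:1 H:2 N:1 O:2
  CH(CH(CH3)2) → C:4 H:8
  CH2SO3H → C:1 H:3 S:1 O:3
Element totals:
  C: 6
  H: 13
  N: 1
  O: 5
  S: 1

C6H13NO5S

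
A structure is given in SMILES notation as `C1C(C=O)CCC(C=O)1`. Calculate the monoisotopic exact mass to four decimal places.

Atom tally by fragment:
  cyclopentane ring core → C:5 H:10
  (− 2 ring H displaced by substituents)
  + CHO → C:1 H:1 O:1
  + CHO → C:1 H:1 O:1
Element totals:
  C: 7
  H: 10
  O: 2
Molecular formula: C7H10O2.
  M = 7(12.0) + 10(1.007825) + 2(15.994915)
    = 84.000000 + 10.078250 + 31.989830 = 126.068080

126.0681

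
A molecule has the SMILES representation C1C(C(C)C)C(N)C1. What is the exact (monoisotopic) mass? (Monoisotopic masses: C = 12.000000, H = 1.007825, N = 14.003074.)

113.1204

Atom tally by fragment:
  cyclobutane ring core → C:4 H:8
  (− 2 ring H displaced by substituents)
  + CH(CH3)2 → C:3 H:7
  + NH2 → N:1 H:2
Element totals:
  C: 7
  H: 15
  N: 1
Molecular formula: C7H15N.
  M = 7(12.0) + 15(1.007825) + 14.003074
    = 84.000000 + 15.117375 + 14.003074 = 113.120449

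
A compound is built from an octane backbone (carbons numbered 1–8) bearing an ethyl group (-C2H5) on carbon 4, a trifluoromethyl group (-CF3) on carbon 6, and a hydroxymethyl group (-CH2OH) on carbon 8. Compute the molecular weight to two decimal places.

Atom tally by fragment:
  CH3 → C:1 H:3
  CH2 → C:1 H:2
  CH2 → C:1 H:2
  CH(C2H5) → C:3 H:6
  CH2 → C:1 H:2
  CH(CF3) → C:2 H:1 F:3
  CH2 → C:1 H:2
  CH2CH2OH → C:2 H:5 O:1
Element totals:
  C: 12
  H: 23
  F: 3
  O: 1
Molecular formula: C12H23F3O.
  M = 12(12.011) + 23(1.008) + 3(18.998) + 15.999
    = 144.132 + 23.184 + 56.994 + 15.999 = 240.309

240.31 g/mol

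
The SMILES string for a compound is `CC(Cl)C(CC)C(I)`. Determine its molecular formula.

C6H12ClI

Atom tally by fragment:
  CH3 → C:1 H:3
  CH(Cl) → C:1 H:1 Cl:1
  CH(C2H5) → C:3 H:6
  CH2I → C:1 H:2 I:1
Element totals:
  C: 6
  H: 12
  Cl: 1
  I: 1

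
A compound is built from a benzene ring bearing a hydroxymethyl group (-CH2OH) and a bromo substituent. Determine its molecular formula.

C7H7BrO

Atom tally by fragment:
  benzene ring core → C:6 H:6
  (− 2 ring H displaced by substituents)
  + CH2OH → C:1 H:3 O:1
  + Br → Br:1
Element totals:
  C: 7
  H: 7
  Br: 1
  O: 1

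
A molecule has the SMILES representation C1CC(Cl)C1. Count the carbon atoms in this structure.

Atom tally by fragment:
  cyclobutane ring core → C:4 H:8
  (− 1 ring H displaced by substituents)
  + Cl → Cl:1
Element totals:
  C: 4
  H: 7
  Cl: 1

4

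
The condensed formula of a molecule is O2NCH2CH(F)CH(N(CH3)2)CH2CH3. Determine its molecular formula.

C7H15FN2O2

Element totals:
  C: 7
  H: 15
  F: 1
  N: 2
  O: 2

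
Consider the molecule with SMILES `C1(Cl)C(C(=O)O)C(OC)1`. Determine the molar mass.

150.56 g/mol

Atom tally by fragment:
  cyclopropane ring core → C:3 H:6
  (− 3 ring H displaced by substituents)
  + Cl → Cl:1
  + COOH → C:1 H:1 O:2
  + OCH3 → C:1 H:3 O:1
Element totals:
  C: 5
  H: 7
  Cl: 1
  O: 3
Molecular formula: C5H7ClO3.
  M = 5(12.011) + 7(1.008) + 35.45 + 3(15.999)
    = 60.055 + 7.056 + 35.450 + 47.997 = 150.558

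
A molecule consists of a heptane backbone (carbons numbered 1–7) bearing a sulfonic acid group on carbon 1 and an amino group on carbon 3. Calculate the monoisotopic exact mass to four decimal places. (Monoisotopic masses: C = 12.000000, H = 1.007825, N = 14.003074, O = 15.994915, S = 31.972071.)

195.0929

Atom tally by fragment:
  HO3SCH2 → C:1 H:3 S:1 O:3
  CH2 → C:1 H:2
  CH(NH2) → C:1 H:3 N:1
  CH2 → C:1 H:2
  CH2 → C:1 H:2
  CH2 → C:1 H:2
  CH3 → C:1 H:3
Element totals:
  C: 7
  H: 17
  N: 1
  O: 3
  S: 1
Molecular formula: C7H17NO3S.
  M = 7(12.0) + 17(1.007825) + 14.003074 + 3(15.994915) + 31.972071
    = 84.000000 + 17.133025 + 14.003074 + 47.984745 + 31.972071 = 195.092915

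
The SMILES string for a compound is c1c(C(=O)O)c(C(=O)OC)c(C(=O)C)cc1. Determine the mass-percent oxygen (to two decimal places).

Atom tally by fragment:
  benzene ring core → C:6 H:6
  (− 3 ring H displaced by substituents)
  + COOH → C:1 H:1 O:2
  + COOCH3 → C:2 H:3 O:2
  + COCH3 → C:2 H:3 O:1
Element totals:
  C: 11
  H: 10
  O: 5
Molecular formula: C11H10O5.
Molar mass = 222.196 g/mol.
Mass from O: 5 × 15.999 = 79.995 g/mol.
%O = 79.995 / 222.196 × 100 = 36.00%.

36.00%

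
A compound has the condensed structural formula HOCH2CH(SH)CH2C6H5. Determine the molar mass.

Atom tally by fragment:
  HOCH2 → C:1 H:3 O:1
  CH(SH) → C:1 H:2 S:1
  CH2C6H5 → C:7 H:7
Element totals:
  C: 9
  H: 12
  O: 1
  S: 1
Molecular formula: C9H12OS.
  M = 9(12.011) + 12(1.008) + 15.999 + 32.06
    = 108.099 + 12.096 + 15.999 + 32.060 = 168.254

168.25 g/mol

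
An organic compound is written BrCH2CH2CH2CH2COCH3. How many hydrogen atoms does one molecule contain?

Atom tally by fragment:
  BrCH2 → C:1 H:2 Br:1
  CH2 → C:1 H:2
  CH2 → C:1 H:2
  CH2COCH3 → C:3 H:5 O:1
Element totals:
  C: 6
  H: 11
  Br: 1
  O: 1

11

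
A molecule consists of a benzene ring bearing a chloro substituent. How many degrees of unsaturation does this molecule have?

Atom tally by fragment:
  benzene ring core → C:6 H:6
  (− 1 ring H displaced by substituents)
  + Cl → Cl:1
Element totals:
  C: 6
  H: 5
  Cl: 1
Molecular formula: C6H5Cl.
DoU = (2C + 2 + N − H − X) / 2 = (2·6 + 2 + 0 − 5 − 1) / 2 = 4.

4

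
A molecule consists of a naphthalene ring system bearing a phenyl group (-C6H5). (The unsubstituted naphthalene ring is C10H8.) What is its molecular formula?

Atom tally by fragment:
  naphthalene ring system core → C:10 H:8
  (− 1 ring H displaced by substituents)
  + C6H5 → C:6 H:5
Element totals:
  C: 16
  H: 12

C16H12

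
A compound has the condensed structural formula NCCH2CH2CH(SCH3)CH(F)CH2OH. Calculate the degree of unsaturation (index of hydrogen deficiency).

Element totals:
  C: 7
  H: 12
  F: 1
  N: 1
  O: 1
  S: 1
Molecular formula: C7H12FNOS.
DoU = (2C + 2 + N − H − X) / 2 = (2·7 + 2 + 1 − 12 − 1) / 2 = 2.

2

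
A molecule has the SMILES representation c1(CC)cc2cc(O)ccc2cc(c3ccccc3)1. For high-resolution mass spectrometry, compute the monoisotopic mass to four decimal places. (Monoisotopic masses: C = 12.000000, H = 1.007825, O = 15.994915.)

248.1201

Atom tally by fragment:
  naphthalene ring system core → C:10 H:8
  (− 3 ring H displaced by substituents)
  + C2H5 → C:2 H:5
  + OH → O:1 H:1
  + C6H5 → C:6 H:5
Element totals:
  C: 18
  H: 16
  O: 1
Molecular formula: C18H16O.
  M = 18(12.0) + 16(1.007825) + 15.994915
    = 216.000000 + 16.125200 + 15.994915 = 248.120115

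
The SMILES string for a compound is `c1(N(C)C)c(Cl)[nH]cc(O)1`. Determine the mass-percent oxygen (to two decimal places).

Atom tally by fragment:
  pyrrole ring core → C:4 H:5 N:1
  (− 3 ring H displaced by substituents)
  + N(CH3)2 → N:1 C:2 H:6
  + Cl → Cl:1
  + OH → O:1 H:1
Element totals:
  C: 6
  H: 9
  Cl: 1
  N: 2
  O: 1
Molecular formula: C6H9ClN2O.
Molar mass = 160.601 g/mol.
Mass from O: 1 × 15.999 = 15.999 g/mol.
%O = 15.999 / 160.601 × 100 = 9.96%.

9.96%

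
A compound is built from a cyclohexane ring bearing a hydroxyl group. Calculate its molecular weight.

Atom tally by fragment:
  cyclohexane ring core → C:6 H:12
  (− 1 ring H displaced by substituents)
  + OH → O:1 H:1
Element totals:
  C: 6
  H: 12
  O: 1
Molecular formula: C6H12O.
  M = 6(12.011) + 12(1.008) + 15.999
    = 72.066 + 12.096 + 15.999 = 100.161

100.16 g/mol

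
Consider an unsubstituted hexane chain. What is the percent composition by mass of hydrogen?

Atom tally by fragment:
  CH3 → C:1 H:3
  CH2 → C:1 H:2
  CH2 → C:1 H:2
  CH2 → C:1 H:2
  CH2 → C:1 H:2
  CH3 → C:1 H:3
Element totals:
  C: 6
  H: 14
Molecular formula: C6H14.
Molar mass = 86.178 g/mol.
Mass from H: 14 × 1.008 = 14.112 g/mol.
%H = 14.112 / 86.178 × 100 = 16.38%.

16.38%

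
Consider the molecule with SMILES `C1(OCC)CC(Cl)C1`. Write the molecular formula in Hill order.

Atom tally by fragment:
  cyclobutane ring core → C:4 H:8
  (− 2 ring H displaced by substituents)
  + OC2H5 → C:2 H:5 O:1
  + Cl → Cl:1
Element totals:
  C: 6
  H: 11
  Cl: 1
  O: 1

C6H11ClO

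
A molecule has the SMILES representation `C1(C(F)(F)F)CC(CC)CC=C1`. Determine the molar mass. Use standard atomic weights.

Atom tally by fragment:
  cyclohexene ring core → C:6 H:10
  (− 2 ring H displaced by substituents)
  + CF3 → C:1 F:3
  + C2H5 → C:2 H:5
Element totals:
  C: 9
  H: 13
  F: 3
Molecular formula: C9H13F3.
  M = 9(12.011) + 13(1.008) + 3(18.998)
    = 108.099 + 13.104 + 56.994 = 178.197

178.20 g/mol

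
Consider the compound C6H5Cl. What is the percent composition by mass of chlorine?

Atom tally by fragment:
  benzene ring core → C:6 H:6
  (− 1 ring H displaced by substituents)
  + Cl → Cl:1
Element totals:
  C: 6
  H: 5
  Cl: 1
Molecular formula: C6H5Cl.
Molar mass = 112.556 g/mol.
Mass from Cl: 1 × 35.45 = 35.450 g/mol.
%Cl = 35.450 / 112.556 × 100 = 31.50%.

31.50%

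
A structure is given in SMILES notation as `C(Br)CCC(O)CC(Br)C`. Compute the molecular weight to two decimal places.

Atom tally by fragment:
  BrCH2 → C:1 H:2 Br:1
  CH2 → C:1 H:2
  CH2 → C:1 H:2
  CH(OH) → C:1 H:2 O:1
  CH2 → C:1 H:2
  CH(Br) → C:1 H:1 Br:1
  CH3 → C:1 H:3
Element totals:
  C: 7
  H: 14
  Br: 2
  O: 1
Molecular formula: C7H14Br2O.
  M = 7(12.011) + 14(1.008) + 2(79.904) + 15.999
    = 84.077 + 14.112 + 159.808 + 15.999 = 273.996

274.00 g/mol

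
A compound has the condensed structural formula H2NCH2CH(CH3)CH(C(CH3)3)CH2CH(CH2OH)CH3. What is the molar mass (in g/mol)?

201.35 g/mol

Element totals:
  C: 12
  H: 27
  N: 1
  O: 1
Molecular formula: C12H27NO.
  M = 12(12.011) + 27(1.008) + 14.007 + 15.999
    = 144.132 + 27.216 + 14.007 + 15.999 = 201.354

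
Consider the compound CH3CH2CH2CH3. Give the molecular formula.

Element totals:
  C: 4
  H: 10

C4H10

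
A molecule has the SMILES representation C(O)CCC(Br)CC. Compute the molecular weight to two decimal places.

181.07 g/mol

Atom tally by fragment:
  HOCH2 → C:1 H:3 O:1
  CH2 → C:1 H:2
  CH2 → C:1 H:2
  CH(Br) → C:1 H:1 Br:1
  CH2 → C:1 H:2
  CH3 → C:1 H:3
Element totals:
  C: 6
  H: 13
  Br: 1
  O: 1
Molecular formula: C6H13BrO.
  M = 6(12.011) + 13(1.008) + 79.904 + 15.999
    = 72.066 + 13.104 + 79.904 + 15.999 = 181.073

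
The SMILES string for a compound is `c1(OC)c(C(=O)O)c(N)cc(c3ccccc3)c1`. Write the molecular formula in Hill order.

C14H13NO3

Atom tally by fragment:
  benzene ring core → C:6 H:6
  (− 4 ring H displaced by substituents)
  + OCH3 → C:1 H:3 O:1
  + COOH → C:1 H:1 O:2
  + NH2 → N:1 H:2
  + C6H5 → C:6 H:5
Element totals:
  C: 14
  H: 13
  N: 1
  O: 3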